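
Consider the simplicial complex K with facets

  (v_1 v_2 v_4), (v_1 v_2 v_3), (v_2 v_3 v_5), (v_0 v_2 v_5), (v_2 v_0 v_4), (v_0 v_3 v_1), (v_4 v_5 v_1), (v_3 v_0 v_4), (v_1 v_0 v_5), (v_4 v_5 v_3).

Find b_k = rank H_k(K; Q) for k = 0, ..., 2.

b_0 = 1, b_1 = 0, b_2 = 0.

Order the vertices as v_0 < v_1 < v_2 < v_3 < v_4 < v_5. Listing each simplex with vertices in this order, K has dimension 2 with simplices:

  0-simplices (6): [v_0], [v_1], [v_2], [v_3], [v_4], [v_5]
  1-simplices (15): (15 of them)
  2-simplices (10): [v_0,v_1,v_3], [v_0,v_1,v_5], [v_0,v_2,v_4], [v_0,v_2,v_5], [v_0,v_3,v_4], [v_1,v_2,v_3], [v_1,v_2,v_4], [v_1,v_4,v_5], [v_2,v_3,v_5], [v_3,v_4,v_5]

so the chain groups are C_0 ≅ Z^6, C_1 ≅ Z^15, C_2 ≅ Z^10.

∂_1: C_1 → C_0 sends each edge [p,q] (with p < q) to q − p.
The resulting 6×15 matrix has rank 5, and its Smith normal form has invariant factors (1,1,1,1,1).

∂_2: C_2 → C_1 maps a triangle to the signed sum of its edges. For instance
  ∂[v_1,v_2,v_4] = [v_2,v_4] − [v_1,v_4] + [v_1,v_2],
  ∂[v_0,v_2,v_4] = [v_2,v_4] − [v_0,v_4] + [v_0,v_2].
The resulting 15×10 matrix has rank 10, and its Smith normal form has invariant factors (1,1,1,1,1,1,1,1,1,2).

Reading off H_k = ker ∂_k / im ∂_{k+1}:

  H_0: rank C_0 − rank ∂_1 = 6 − 5 = 1, and the invariant factors of ∂_1 are all 1, so H_0 = Z.
  H_1: rank ker ∂_1 − rank ∂_2 = (15 − 5) − 10 = 0, and ∂_2 has invariant factor 2 > 1, so H_1 = Z/2Z.
  H_2: rank ker ∂_2 − rank ∂_3 = (10 − 10) − 0 = 0, and there is no ∂_3, so H_2 = 0.

As a check, the Euler characteristic is 6 − 15 + 10 = 1, which agrees with 1 − 0 + 0 = 1.

Hence the Betti numbers are b_0 = 1, b_1 = 0, b_2 = 0.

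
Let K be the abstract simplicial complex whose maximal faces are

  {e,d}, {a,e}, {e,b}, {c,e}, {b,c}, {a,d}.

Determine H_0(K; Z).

H_0 ≅ Z.

Order the vertices as a < b < c < d < e. Listing each simplex with vertices in this order, K has dimension 1 with simplices:

  0-simplices (5): a, b, c, d, e
  1-simplices (6): ad, ae, bc, be, ce, de

Hence C_0 ≅ Z^5, C_1 ≅ Z^6.

The boundary map ∂_1: C_1 → C_0 is given by ∂[p,q] = [q] − [p]. For instance
  ∂de = e − d.
As a 5×6 matrix over Z this has rank 4, with invariant factors (1,1,1,1).

From H_k ≅ ker(∂_k) / im(∂_{k+1}) we obtain:

  H_0: rank C_0 − rank ∂_1 = 5 − 4 = 1, and the invariant factors of ∂_1 are all 1, so H_0 = Z.

(K is a triangulation of a wedge of 2 circles.)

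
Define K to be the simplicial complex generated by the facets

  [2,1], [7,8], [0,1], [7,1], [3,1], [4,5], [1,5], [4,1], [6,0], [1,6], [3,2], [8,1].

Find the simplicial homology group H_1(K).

H_1 = Z^4.

Take the total order 0 < 1 < 2 < 3 < 4 < 5 < 6 < 7 < 8 on the vertex set. Then K (dimension 1) consists of the simplices:

  0-simplices (9): [0], [1], [2], [3], [4], [5], [6], [7], [8]
  1-simplices (12): [0,1], [0,6], [1,2], [1,3], [1,4], [1,5], [1,6], [1,7], [1,8], [2,3], [4,5], [7,8]

giving chain groups C_0 ≅ Z^9, C_1 ≅ Z^12.

Boundary ∂_1: C_1 → C_0 is given by ∂[p,q] = [q] − [p]. For instance
  ∂[4,5] = [5] − [4].
The resulting 9×12 matrix has rank 8, and its Smith normal form has invariant factors (1,1,1,1,1,1,1,1).

Now H_k = ker ∂_k / im ∂_{k+1}, so:

  H_1: rank ker ∂_1 − rank ∂_2 = (12 − 8) − 0 = 4, and there is no ∂_2, so H_1 = Z^4.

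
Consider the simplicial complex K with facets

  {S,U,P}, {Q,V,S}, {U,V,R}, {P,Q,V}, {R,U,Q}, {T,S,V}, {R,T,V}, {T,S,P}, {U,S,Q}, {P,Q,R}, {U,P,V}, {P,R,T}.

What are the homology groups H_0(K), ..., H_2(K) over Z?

K has 7 vertices, 18 edges, 12 triangles.
rank ∂_0 = 0, rank ∂_1 = 6 ⇒ b_0 = 7 − 0 − 6 = 1; all invariant factors of ∂_1 are 1 so no torsion. So H_0 = Z.
rank ∂_1 = 6, rank ∂_2 = 12 ⇒ b_1 = 18 − 6 − 12 = 0; ∂_2 has invariant factor(s) [2] giving torsion. So H_1 = Z/2Z.
rank ∂_2 = 12, rank ∂_3 = 0 ⇒ b_2 = 12 − 12 − 0 = 0. So H_2 = 0.

H_0 ≅ Z,  H_1 ≅ Z/2Z,  H_2 = 0.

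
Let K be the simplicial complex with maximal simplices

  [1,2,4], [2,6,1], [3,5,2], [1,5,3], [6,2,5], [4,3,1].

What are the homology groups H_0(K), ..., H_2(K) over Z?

H_0 ≅ Z,  H_1 ≅ Z,  H_2 = 0.

We work with the vertex ordering 1 < 2 < 3 < 4 < 5 < 6. The simplices of K, each written with vertices in increasing order, are:

  0-simplices (6): [1], [2], [3], [4], [5], [6]
  1-simplices (12): [1,2], [1,3], [1,4], [1,5], [1,6], [2,3], [2,4], [2,5], [2,6], [3,4], [3,5], [5,6]
  2-simplices (6): [1,2,4], [1,2,6], [1,3,4], [1,3,5], [2,3,5], [2,5,6]

so the chain groups are C_0 ≅ Z^6, C_1 ≅ Z^12, C_2 ≅ Z^6.

Boundary ∂_1: C_1 → C_0 is given by ∂[p,q] = [q] − [p]. For instance
  ∂[2,3] = [3] − [2].
The 6×12 boundary matrix has rank 5 and Smith normal form diag(1,1,1,1,1).

∂_2: C_2 → C_1 sends each 2-simplex [p,q,r] to [q,r] − [p,r] + [p,q]. For instance
  ∂[1,2,4] = [2,4] − [1,4] + [1,2],
  ∂[1,3,4] = [3,4] − [1,4] + [1,3].
The 12×6 boundary matrix has rank 6 and Smith normal form diag(1,1,1,1,1,1).

Computing H_k = (kernel of ∂_k) / (image of ∂_{k+1}):

  H_0: rank C_0 − rank ∂_1 = 6 − 5 = 1, and the invariant factors of ∂_1 are all 1, so H_0 = Z.
  H_1: rank ker ∂_1 − rank ∂_2 = (12 − 5) − 6 = 1, and the invariant factors of ∂_2 are all 1, so H_1 = Z.
  H_2: rank ker ∂_2 − rank ∂_3 = (6 − 6) − 0 = 0, and there is no ∂_3, so H_2 = 0.

As a check, the Euler characteristic is 6 − 12 + 6 = 0, which agrees with 1 − 1 + 0 = 0.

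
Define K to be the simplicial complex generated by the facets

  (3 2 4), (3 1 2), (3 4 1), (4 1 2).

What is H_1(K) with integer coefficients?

Order the vertices as 1 < 2 < 3 < 4. Listing each simplex with vertices in this order, K has dimension 2 with simplices:

  0-simplices (4): [1], [2], [3], [4]
  1-simplices (6): [1,2], [1,3], [1,4], [2,3], [2,4], [3,4]
  2-simplices (4): [1,2,3], [1,2,4], [1,3,4], [2,3,4]

Hence C_0 ≅ Z^4, C_1 ≅ Z^6, C_2 ≅ Z^4.

Boundary ∂_1: C_1 → C_0 is given by ∂[p,q] = [q] − [p]. For instance
  ∂[2,4] = [4] − [2].
This gives a 4×6 integer matrix of rank 3; reducing to Smith normal form yields diagonal entries (1,1,1).

Boundary ∂_2: C_2 → C_1 maps a triangle to the signed sum of its edges. For instance
  ∂[1,2,4] = [2,4] − [1,4] + [1,2],
  ∂[1,3,4] = [3,4] − [1,4] + [1,3].
This gives a 6×4 integer matrix of rank 3; reducing to Smith normal form yields diagonal entries (1,1,1).

Now H_k = ker ∂_k / im ∂_{k+1}, so:

  H_1: rank ker ∂_1 − rank ∂_2 = (6 − 3) − 3 = 0, and the invariant factors of ∂_2 are all 1, so H_1 = 0.

H_1 = 0.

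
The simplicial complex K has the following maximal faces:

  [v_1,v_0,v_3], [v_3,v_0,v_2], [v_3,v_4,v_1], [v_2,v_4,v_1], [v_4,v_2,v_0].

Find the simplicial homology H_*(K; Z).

H_0 = Z,  H_1 = Z,  H_2 = 0.

Take the total order v_0 < v_1 < v_2 < v_3 < v_4 on the vertex set. Then K (dimension 2) consists of the simplices:

  0-simplices (5): [v_0], [v_1], [v_2], [v_3], [v_4]
  1-simplices (10): [v_0,v_1], [v_0,v_2], [v_0,v_3], [v_0,v_4], [v_1,v_2], [v_1,v_3], [v_1,v_4], [v_2,v_3], [v_2,v_4], [v_3,v_4]
  2-simplices (5): [v_0,v_1,v_3], [v_0,v_2,v_3], [v_0,v_2,v_4], [v_1,v_2,v_4], [v_1,v_3,v_4]

so the chain groups are C_0 ≅ Z^5, C_1 ≅ Z^10, C_2 ≅ Z^5.

Boundary ∂_1: C_1 → C_0 is given by ∂[p,q] = [q] − [p]. For instance
  ∂[v_0,v_4] = [v_4] − [v_0].
As a 5×10 matrix over Z this has rank 4, with invariant factors (1,1,1,1).

Boundary ∂_2: C_2 → C_1 maps a triangle to the signed sum of its edges. For instance
  ∂[v_0,v_2,v_4] = [v_2,v_4] − [v_0,v_4] + [v_0,v_2],
  ∂[v_0,v_2,v_3] = [v_2,v_3] − [v_0,v_3] + [v_0,v_2].
The resulting 10×5 matrix has rank 5, and its Smith normal form has invariant factors (1,1,1,1,1).

Computing H_k = (kernel of ∂_k) / (image of ∂_{k+1}):

  H_0: rank C_0 − rank ∂_1 = 5 − 4 = 1, and the invariant factors of ∂_1 are all 1, so H_0 ≅ Z.
  H_1: rank ker ∂_1 − rank ∂_2 = (10 − 4) − 5 = 1, and the invariant factors of ∂_2 are all 1, so H_1 ≅ Z.
  H_2: rank ker ∂_2 − rank ∂_3 = (5 − 5) − 0 = 0, and there is no ∂_3, so H_2 ≅ 0.

As a check, the Euler characteristic is 5 − 10 + 5 = 0, which agrees with 1 − 1 + 0 = 0.
(K is a triangulation of the Möbius band.)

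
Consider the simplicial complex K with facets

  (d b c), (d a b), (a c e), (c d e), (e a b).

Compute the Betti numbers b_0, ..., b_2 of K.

b_0 = 1, b_1 = 1, b_2 = 0.

We work with the vertex ordering a < b < c < d < e. The simplices of K, each written with vertices in increasing order, are:

  0-simplices (5): a, b, c, d, e
  1-simplices (10): ab, ac, ad, ae, bc, bd, be, cd, ce, de
  2-simplices (5): abd, abe, ace, bcd, cde

giving chain groups C_0 ≅ Z^5, C_1 ≅ Z^10, C_2 ≅ Z^5.

Boundary ∂_1: C_1 → C_0 sends each edge [p,q] (with p < q) to q − p. For instance
  ∂be = e − b.
The 5×10 boundary matrix has rank 4 and Smith normal form diag(1,1,1,1).

Boundary ∂_2: C_2 → C_1 sends each 2-simplex [p,q,r] to [q,r] − [p,r] + [p,q]. For instance
  ∂abe = be − ae + ab,
  ∂cde = de − ce + cd.
As a 10×5 matrix over Z this has rank 5, with invariant factors (1,1,1,1,1).

Reading off H_k = ker ∂_k / im ∂_{k+1}:

  H_0: rank C_0 − rank ∂_1 = 5 − 4 = 1, and the invariant factors of ∂_1 are all 1, so H_0 ≅ Z.
  H_1: rank ker ∂_1 − rank ∂_2 = (10 − 4) − 5 = 1, and the invariant factors of ∂_2 are all 1, so H_1 ≅ Z.
  H_2: rank ker ∂_2 − rank ∂_3 = (5 − 5) − 0 = 0, and there is no ∂_3, so H_2 ≅ 0.

As a check, the Euler characteristic is 5 − 10 + 5 = 0, which agrees with 1 − 1 + 0 = 0.

Hence the Betti numbers are b_0 = 1, b_1 = 1, b_2 = 0.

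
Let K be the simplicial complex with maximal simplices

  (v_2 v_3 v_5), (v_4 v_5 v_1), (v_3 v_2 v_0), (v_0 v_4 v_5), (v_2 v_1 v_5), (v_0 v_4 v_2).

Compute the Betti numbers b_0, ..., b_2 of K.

Take the total order v_0 < v_1 < v_2 < v_3 < v_4 < v_5 on the vertex set. Then K (dimension 2) consists of the simplices:

  0-simplices (6): [v_0], [v_1], [v_2], [v_3], [v_4], [v_5]
  1-simplices (12): [v_0,v_2], [v_0,v_3], [v_0,v_4], [v_0,v_5], [v_1,v_2], [v_1,v_4], [v_1,v_5], [v_2,v_3], [v_2,v_4], [v_2,v_5], [v_3,v_5], [v_4,v_5]
  2-simplices (6): [v_0,v_2,v_3], [v_0,v_2,v_4], [v_0,v_4,v_5], [v_1,v_2,v_5], [v_1,v_4,v_5], [v_2,v_3,v_5]

Hence C_0 ≅ Z^6, C_1 ≅ Z^12, C_2 ≅ Z^6.

∂_1: C_1 → C_0 is given by ∂[p,q] = [q] − [p]. For instance
  ∂[v_3,v_5] = [v_5] − [v_3].
The 6×12 boundary matrix has rank 5 and Smith normal form diag(1,1,1,1,1).

∂_2: C_2 → C_1 acts by ∂[p,q,r] = [q,r] − [p,r] + [p,q]. For instance
  ∂[v_2,v_3,v_5] = [v_3,v_5] − [v_2,v_5] + [v_2,v_3],
  ∂[v_0,v_2,v_4] = [v_2,v_4] − [v_0,v_4] + [v_0,v_2].
The 12×6 boundary matrix has rank 6 and Smith normal form diag(1,1,1,1,1,1).

Computing H_k = (kernel of ∂_k) / (image of ∂_{k+1}):

  H_0: rank C_0 − rank ∂_1 = 6 − 5 = 1, and the invariant factors of ∂_1 are all 1, so H_0 ≅ Z.
  H_1: rank ker ∂_1 − rank ∂_2 = (12 − 5) − 6 = 1, and the invariant factors of ∂_2 are all 1, so H_1 ≅ Z.
  H_2: rank ker ∂_2 − rank ∂_3 = (6 − 6) − 0 = 0, and there is no ∂_3, so H_2 ≅ 0.

(K is a triangulation of the cylinder S^1 x I.)

Hence the Betti numbers are b_0 = 1, b_1 = 1, b_2 = 0.

b_0 = 1, b_1 = 1, b_2 = 0.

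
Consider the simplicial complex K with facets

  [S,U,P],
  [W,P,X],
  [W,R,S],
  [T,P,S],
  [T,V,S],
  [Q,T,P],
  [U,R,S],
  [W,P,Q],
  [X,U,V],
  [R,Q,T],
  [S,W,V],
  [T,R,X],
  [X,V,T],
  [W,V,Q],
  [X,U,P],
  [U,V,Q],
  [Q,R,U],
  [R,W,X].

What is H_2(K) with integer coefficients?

Fix the vertex order P < Q < R < S < T < U < V < W < X and write every simplex with vertices in increasing order. Then dim K = 2 and the simplices of K are:

  0-simplices (9): P, Q, R, S, T, U, V, W, X
  1-simplices (27): PQ, PS, PT, PU, PW, PX, QR, QT, QU, QV, QW, RS, RT, RU, RW, RX, ST, SU, SV, SW, TV, TX, UV, UX, VW, VX, WX
  2-simplices (18): PQT, PQW, PST, PSU, PUX, PWX, QRT, QRU, QUV, QVW, RSU, RSW, RTX, RWX, STV, SVW, TVX, UVX

Hence C_0 ≅ Z^9, C_1 ≅ Z^27, C_2 ≅ Z^18.

The boundary map ∂_1: C_1 → C_0 sends each edge [p,q] (with p < q) to q − p. For instance
  ∂PQ = Q − P.
As a 9×27 matrix over Z this has rank 8, with invariant factors (1,1,1,1,1,1,1,1).

Boundary ∂_2: C_2 → C_1 maps a triangle to the signed sum of its edges. For instance
  ∂RSU = SU − RU + RS,
  ∂QVW = VW − QW + QV.
As a 27×18 matrix over Z this has rank 17, with invariant factors (1,1,1,1,1,1,1,1,1,1,1,1,1,1,1,1,1).

From H_k ≅ ker(∂_k) / im(∂_{k+1}) we obtain:

  H_2: rank ker ∂_2 − rank ∂_3 = (18 − 17) − 0 = 1, and there is no ∂_3, so H_2 = Z.

(K is a triangulation of the torus T^2.)

H_2 = Z.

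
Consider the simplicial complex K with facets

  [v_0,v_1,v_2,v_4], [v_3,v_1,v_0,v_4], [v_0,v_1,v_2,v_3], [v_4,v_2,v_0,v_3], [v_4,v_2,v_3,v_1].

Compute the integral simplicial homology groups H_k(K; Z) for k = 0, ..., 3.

H_0 = Z,  H_1 = 0,  H_2 = 0,  H_3 = Z.

Take the total order v_0 < v_1 < v_2 < v_3 < v_4 on the vertex set. Then K (dimension 3) consists of the simplices:

  0-simplices (5): [v_0], [v_1], [v_2], [v_3], [v_4]
  1-simplices (10): [v_0,v_1], [v_0,v_2], [v_0,v_3], [v_0,v_4], [v_1,v_2], [v_1,v_3], [v_1,v_4], [v_2,v_3], [v_2,v_4], [v_3,v_4]
  2-simplices (10): [v_0,v_1,v_2], [v_0,v_1,v_3], [v_0,v_1,v_4], [v_0,v_2,v_3], [v_0,v_2,v_4], [v_0,v_3,v_4], [v_1,v_2,v_3], [v_1,v_2,v_4], [v_1,v_3,v_4], [v_2,v_3,v_4]
  3-simplices (5): [v_0,v_1,v_2,v_3], [v_0,v_1,v_2,v_4], [v_0,v_1,v_3,v_4], [v_0,v_2,v_3,v_4], [v_1,v_2,v_3,v_4]

Hence C_0 ≅ Z^5, C_1 ≅ Z^10, C_2 ≅ Z^10, C_3 ≅ Z^5.

∂_1: C_1 → C_0 maps an edge to its endpoints' difference, ∂[p,q] = q − p.
The resulting 5×10 matrix has rank 4, and its Smith normal form has invariant factors (1,1,1,1).

∂_2: C_2 → C_1 acts by ∂[p,q,r] = [q,r] − [p,r] + [p,q]. For instance
  ∂[v_0,v_3,v_4] = [v_3,v_4] − [v_0,v_4] + [v_0,v_3],
  ∂[v_0,v_1,v_2] = [v_1,v_2] − [v_0,v_2] + [v_0,v_1].
This gives a 10×10 integer matrix of rank 6; reducing to Smith normal form yields diagonal entries (1,1,1,1,1,1).

Boundary ∂_3: C_3 → C_2 sends each 3-simplex σ to the alternating sum Σ_i (−1)^i (σ with its i-th vertex removed). For instance
  ∂[v_0,v_1,v_3,v_4] = [v_1,v_3,v_4] − [v_0,v_3,v_4] + [v_0,v_1,v_4] − [v_0,v_1,v_3],
  ∂[v_0,v_2,v_3,v_4] = [v_2,v_3,v_4] − [v_0,v_3,v_4] + [v_0,v_2,v_4] − [v_0,v_2,v_3].
The resulting 10×5 matrix has rank 4, and its Smith normal form has invariant factors (1,1,1,1).

Computing H_k = (kernel of ∂_k) / (image of ∂_{k+1}):

  H_0: rank C_0 − rank ∂_1 = 5 − 4 = 1, and the invariant factors of ∂_1 are all 1, so H_0 = Z.
  H_1: rank ker ∂_1 − rank ∂_2 = (10 − 4) − 6 = 0, and the invariant factors of ∂_2 are all 1, so H_1 = 0.
  H_2: rank ker ∂_2 − rank ∂_3 = (10 − 6) − 4 = 0, and the invariant factors of ∂_3 are all 1, so H_2 = 0.
  H_3: rank ker ∂_3 − rank ∂_4 = (5 − 4) − 0 = 1, and there is no ∂_4, so H_3 = Z.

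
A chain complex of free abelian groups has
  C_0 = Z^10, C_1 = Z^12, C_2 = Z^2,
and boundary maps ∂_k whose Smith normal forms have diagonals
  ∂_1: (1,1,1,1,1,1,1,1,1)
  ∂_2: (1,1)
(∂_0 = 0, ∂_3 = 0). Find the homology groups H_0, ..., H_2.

H_0: b_0 = 10 − 0 − 9 = 1; torsion from ∂_1 factors > 1: none. So H_0 = Z.
H_1: b_1 = 12 − 9 − 2 = 1; torsion from ∂_2 factors > 1: none. So H_1 = Z.
H_2: b_2 = 2 − 2 − 0 = 0; torsion from ∂_3 factors > 1: none. So H_2 = 0.

H_0 = Z,  H_1 = Z,  H_2 = 0.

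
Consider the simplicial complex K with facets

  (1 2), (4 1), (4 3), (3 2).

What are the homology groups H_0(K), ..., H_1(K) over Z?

H_0 = Z,  H_1 = Z.

Take the total order 1 < 2 < 3 < 4 on the vertex set. Then K (dimension 1) consists of the simplices:

  0-simplices (4): [1], [2], [3], [4]
  1-simplices (4): [1,2], [1,4], [2,3], [3,4]

giving chain groups C_0 ≅ Z^4, C_1 ≅ Z^4.

∂_1: C_1 → C_0 is given by ∂[p,q] = [q] − [p].
The resulting 4×4 matrix has rank 3, and its Smith normal form has invariant factors (1,1,1).

Reading off H_k = ker ∂_k / im ∂_{k+1}:

  H_0: rank C_0 − rank ∂_1 = 4 − 3 = 1, and the invariant factors of ∂_1 are all 1, so H_0 = Z.
  H_1: rank ker ∂_1 − rank ∂_2 = (4 − 3) − 0 = 1, and there is no ∂_2, so H_1 = Z.

(K is a triangulation of the circle S^1.)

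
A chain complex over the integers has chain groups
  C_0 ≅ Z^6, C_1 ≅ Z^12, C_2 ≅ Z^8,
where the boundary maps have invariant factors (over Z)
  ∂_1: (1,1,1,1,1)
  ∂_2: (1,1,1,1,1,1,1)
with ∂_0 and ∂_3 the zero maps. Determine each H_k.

H_0 ≅ Z,  H_1 = 0,  H_2 ≅ Z.

H_0: b_0 = 6 − 0 − 5 = 1; torsion from ∂_1 factors > 1: none. So H_0 ≅ Z.
H_1: b_1 = 12 − 5 − 7 = 0; torsion from ∂_2 factors > 1: none. So H_1 ≅ 0.
H_2: b_2 = 8 − 7 − 0 = 1; torsion from ∂_3 factors > 1: none. So H_2 ≅ Z.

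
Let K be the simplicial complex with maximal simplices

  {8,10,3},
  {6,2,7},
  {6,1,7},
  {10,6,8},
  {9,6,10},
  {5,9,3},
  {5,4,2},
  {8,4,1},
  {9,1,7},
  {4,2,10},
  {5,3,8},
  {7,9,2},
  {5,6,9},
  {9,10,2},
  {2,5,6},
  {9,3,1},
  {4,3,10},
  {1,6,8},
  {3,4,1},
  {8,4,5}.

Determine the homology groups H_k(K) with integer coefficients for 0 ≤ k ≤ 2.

H_0 ≅ Z,  H_1 ≅ Z ⊕ Z/2Z,  H_2 = 0.

Fix the vertex order 1 < 2 < 3 < 4 < 5 < 6 < 7 < 8 < 9 < 10 and write every simplex with vertices in increasing order. Then dim K = 2 and the simplices of K are:

  0-simplices (10): [1], [2], [3], [4], [5], [6], [7], [8], [9], [10]
  1-simplices (30): (30 of them)
  2-simplices (20): (20 of them)

so the chain groups are C_0 ≅ Z^10, C_1 ≅ Z^30, C_2 ≅ Z^20.

The boundary map ∂_1: C_1 → C_0 is given by ∂[p,q] = [q] − [p]. For instance
  ∂[6,8] = [8] − [6].
The 10×30 boundary matrix has rank 9 and Smith normal form diag(1,1,1,1,1,1,1,1,1).

∂_2: C_2 → C_1 acts by ∂[p,q,r] = [q,r] − [p,r] + [p,q]. For instance
  ∂[2,9,10] = [9,10] − [2,10] + [2,9],
  ∂[3,8,10] = [8,10] − [3,10] + [3,8].
As a 30×20 matrix over Z this has rank 20, with invariant factors (1,1,1,1,1,1,1,1,1,1,1,1,1,1,1,1,1,1,1,2).

Computing H_k = (kernel of ∂_k) / (image of ∂_{k+1}):

  H_0: rank C_0 − rank ∂_1 = 10 − 9 = 1, and the invariant factors of ∂_1 are all 1, so H_0 ≅ Z.
  H_1: rank ker ∂_1 − rank ∂_2 = (30 − 9) − 20 = 1, and ∂_2 has invariant factor 2 > 1, so H_1 ≅ Z ⊕ Z/2Z.
  H_2: rank ker ∂_2 − rank ∂_3 = (20 − 20) − 0 = 0, and there is no ∂_3, so H_2 ≅ 0.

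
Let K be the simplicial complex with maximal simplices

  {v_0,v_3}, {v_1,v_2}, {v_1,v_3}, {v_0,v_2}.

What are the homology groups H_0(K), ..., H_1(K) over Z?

We work with the vertex ordering v_0 < v_1 < v_2 < v_3. The simplices of K, each written with vertices in increasing order, are:

  0-simplices (4): [v_0], [v_1], [v_2], [v_3]
  1-simplices (4): [v_0,v_2], [v_0,v_3], [v_1,v_2], [v_1,v_3]

so the chain groups are C_0 ≅ Z^4, C_1 ≅ Z^4.

∂_1: C_1 → C_0 maps an edge to its endpoints' difference, ∂[p,q] = q − p. For instance
  ∂[v_1,v_3] = [v_3] − [v_1].
The resulting 4×4 matrix has rank 3, and its Smith normal form has invariant factors (1,1,1).

Now H_k = ker ∂_k / im ∂_{k+1}, so:

  H_0: rank C_0 − rank ∂_1 = 4 − 3 = 1, and the invariant factors of ∂_1 are all 1, so H_0 = Z.
  H_1: rank ker ∂_1 − rank ∂_2 = (4 − 3) − 0 = 1, and there is no ∂_2, so H_1 = Z.

(K is a triangulation of the circle S^1.)

H_0 ≅ Z,  H_1 ≅ Z.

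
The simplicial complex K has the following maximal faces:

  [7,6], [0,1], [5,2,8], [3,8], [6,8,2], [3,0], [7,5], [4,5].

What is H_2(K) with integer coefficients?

H_2 = 0.

Order the vertices as 0 < 1 < 2 < 3 < 4 < 5 < 6 < 7 < 8. Listing each simplex with vertices in this order, K has dimension 2 with simplices:

  0-simplices (9): [0], [1], [2], [3], [4], [5], [6], [7], [8]
  1-simplices (11): [0,1], [0,3], [2,5], [2,6], [2,8], [3,8], [4,5], [5,7], [5,8], [6,7], [6,8]
  2-simplices (2): [2,5,8], [2,6,8]

giving chain groups C_0 ≅ Z^9, C_1 ≅ Z^11, C_2 ≅ Z^2.

The boundary map ∂_1: C_1 → C_0 is given by ∂[p,q] = [q] − [p].
This gives a 9×11 integer matrix of rank 8; reducing to Smith normal form yields diagonal entries (1,1,1,1,1,1,1,1).

∂_2: C_2 → C_1 maps a triangle to the signed sum of its edges. For instance
  ∂[2,5,8] = [5,8] − [2,8] + [2,5],
  ∂[2,6,8] = [6,8] − [2,8] + [2,6].
This gives a 11×2 integer matrix of rank 2; reducing to Smith normal form yields diagonal entries (1,1).

Computing H_k = (kernel of ∂_k) / (image of ∂_{k+1}):

  H_2: rank ker ∂_2 − rank ∂_3 = (2 − 2) − 0 = 0, and there is no ∂_3, so H_2 ≅ 0.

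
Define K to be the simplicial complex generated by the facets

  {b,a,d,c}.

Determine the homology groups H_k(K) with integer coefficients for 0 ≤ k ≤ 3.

H_0 ≅ Z,  H_1 = 0,  H_2 = 0,  H_3 = 0.

Fix the vertex order a < b < c < d and write every simplex with vertices in increasing order. Then dim K = 3 and the simplices of K are:

  0-simplices (4): a, b, c, d
  1-simplices (6): ab, ac, ad, bc, bd, cd
  2-simplices (4): abc, abd, acd, bcd
  3-simplices (1): abcd

so the chain groups are C_0 ≅ Z^4, C_1 ≅ Z^6, C_2 ≅ Z^4, C_3 ≅ Z^1.

The boundary map ∂_1: C_1 → C_0 is given by ∂[p,q] = [q] − [p]. For instance
  ∂cd = d − c.
This gives a 4×6 integer matrix of rank 3; reducing to Smith normal form yields diagonal entries (1,1,1).

Boundary ∂_2: C_2 → C_1 sends each 2-simplex [p,q,r] to [q,r] − [p,r] + [p,q]. For instance
  ∂abc = bc − ac + ab,
  ∂acd = cd − ad + ac.
This gives a 6×4 integer matrix of rank 3; reducing to Smith normal form yields diagonal entries (1,1,1).

Boundary ∂_3: C_3 → C_2 sends each 3-simplex σ to the alternating sum Σ_i (−1)^i (σ with its i-th vertex removed). For instance
  ∂abcd = bcd − acd + abd − abc.
This gives a 4×1 integer matrix of rank 1; reducing to Smith normal form yields diagonal entries (1).

Reading off H_k = ker ∂_k / im ∂_{k+1}:

  H_0: rank C_0 − rank ∂_1 = 4 − 3 = 1, and the invariant factors of ∂_1 are all 1, so H_0 = Z.
  H_1: rank ker ∂_1 − rank ∂_2 = (6 − 3) − 3 = 0, and the invariant factors of ∂_2 are all 1, so H_1 = 0.
  H_2: rank ker ∂_2 − rank ∂_3 = (4 − 3) − 1 = 0, and the invariant factors of ∂_3 are all 1, so H_2 = 0.
  H_3: rank ker ∂_3 − rank ∂_4 = (1 − 1) − 0 = 0, and there is no ∂_4, so H_3 = 0.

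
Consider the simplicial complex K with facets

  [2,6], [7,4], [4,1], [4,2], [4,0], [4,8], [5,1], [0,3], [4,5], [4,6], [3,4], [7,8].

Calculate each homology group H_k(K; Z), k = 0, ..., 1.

H_0 = Z,  H_1 = Z^4.

We work with the vertex ordering 0 < 1 < 2 < 3 < 4 < 5 < 6 < 7 < 8. The simplices of K, each written with vertices in increasing order, are:

  0-simplices (9): [0], [1], [2], [3], [4], [5], [6], [7], [8]
  1-simplices (12): [0,3], [0,4], [1,4], [1,5], [2,4], [2,6], [3,4], [4,5], [4,6], [4,7], [4,8], [7,8]

so the chain groups are C_0 ≅ Z^9, C_1 ≅ Z^12.

∂_1: C_1 → C_0 sends each edge [p,q] (with p < q) to q − p.
The 9×12 boundary matrix has rank 8 and Smith normal form diag(1,1,1,1,1,1,1,1).

From H_k ≅ ker(∂_k) / im(∂_{k+1}) we obtain:

  H_0: rank C_0 − rank ∂_1 = 9 − 8 = 1, and the invariant factors of ∂_1 are all 1, so H_0 = Z.
  H_1: rank ker ∂_1 − rank ∂_2 = (12 − 8) − 0 = 4, and there is no ∂_2, so H_1 = Z^4.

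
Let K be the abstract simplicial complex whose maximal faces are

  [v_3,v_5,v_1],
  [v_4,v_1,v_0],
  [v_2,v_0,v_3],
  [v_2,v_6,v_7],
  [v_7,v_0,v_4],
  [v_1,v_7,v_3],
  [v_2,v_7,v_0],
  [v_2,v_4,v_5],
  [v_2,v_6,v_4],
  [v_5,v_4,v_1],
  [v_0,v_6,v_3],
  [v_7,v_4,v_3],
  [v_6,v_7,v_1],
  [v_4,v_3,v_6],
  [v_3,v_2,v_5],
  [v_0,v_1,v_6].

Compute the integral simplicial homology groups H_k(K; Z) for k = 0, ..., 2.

Take the total order v_0 < v_1 < v_2 < v_3 < v_4 < v_5 < v_6 < v_7 on the vertex set. Then K (dimension 2) consists of the simplices:

  0-simplices (8): [v_0], [v_1], [v_2], [v_3], [v_4], [v_5], [v_6], [v_7]
  1-simplices (24): (24 of them)
  2-simplices (16): (16 of them)

so the chain groups are C_0 ≅ Z^8, C_1 ≅ Z^24, C_2 ≅ Z^16.

The boundary map ∂_1: C_1 → C_0 is given by ∂[p,q] = [q] − [p]. For instance
  ∂[v_4,v_5] = [v_5] − [v_4].
This gives a 8×24 integer matrix of rank 7; reducing to Smith normal form yields diagonal entries (1,1,1,1,1,1,1).

∂_2: C_2 → C_1 sends each 2-simplex [p,q,r] to [q,r] − [p,r] + [p,q]. For instance
  ∂[v_0,v_2,v_7] = [v_2,v_7] − [v_0,v_7] + [v_0,v_2],
  ∂[v_1,v_4,v_5] = [v_4,v_5] − [v_1,v_5] + [v_1,v_4].
The resulting 24×16 matrix has rank 15, and its Smith normal form has invariant factors (1,1,1,1,1,1,1,1,1,1,1,1,1,1,1).

Reading off H_k = ker ∂_k / im ∂_{k+1}:

  H_0: rank C_0 − rank ∂_1 = 8 − 7 = 1, and the invariant factors of ∂_1 are all 1, so H_0 ≅ Z.
  H_1: rank ker ∂_1 − rank ∂_2 = (24 − 7) − 15 = 2, and the invariant factors of ∂_2 are all 1, so H_1 ≅ Z^2.
  H_2: rank ker ∂_2 − rank ∂_3 = (16 − 15) − 0 = 1, and there is no ∂_3, so H_2 ≅ Z.

As a check, the Euler characteristic is 8 − 24 + 16 = 0, which agrees with 1 − 2 + 1 = 0.

H_0 ≅ Z,  H_1 ≅ Z^2,  H_2 ≅ Z.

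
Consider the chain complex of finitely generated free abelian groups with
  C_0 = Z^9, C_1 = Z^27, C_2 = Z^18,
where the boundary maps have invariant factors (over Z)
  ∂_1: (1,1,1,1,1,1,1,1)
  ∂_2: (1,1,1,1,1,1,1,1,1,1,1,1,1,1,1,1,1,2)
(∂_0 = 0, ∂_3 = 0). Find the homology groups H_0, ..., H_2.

H_0 = Z,  H_1 = Z ⊕ Z/2,  H_2 = 0.

H_0: b_0 = 9 − 0 − 8 = 1; torsion from ∂_1 factors > 1: none. So H_0 = Z.
H_1: b_1 = 27 − 8 − 18 = 1; torsion from ∂_2 factors > 1: [2]. So H_1 = Z ⊕ Z/2.
H_2: b_2 = 18 − 18 − 0 = 0; torsion from ∂_3 factors > 1: none. So H_2 = 0.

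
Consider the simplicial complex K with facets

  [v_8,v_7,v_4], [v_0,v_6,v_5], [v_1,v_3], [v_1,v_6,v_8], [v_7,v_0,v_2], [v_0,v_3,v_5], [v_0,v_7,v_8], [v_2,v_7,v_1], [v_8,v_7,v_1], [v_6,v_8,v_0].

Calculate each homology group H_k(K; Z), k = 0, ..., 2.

H_0 ≅ Z,  H_1 ≅ Z,  H_2 = 0.

Take the total order v_0 < v_1 < v_2 < v_3 < v_4 < v_5 < v_6 < v_7 < v_8 on the vertex set. Then K (dimension 2) consists of the simplices:

  0-simplices (9): [v_0], [v_1], [v_2], [v_3], [v_4], [v_5], [v_6], [v_7], [v_8]
  1-simplices (18): (18 of them)
  2-simplices (9): [v_0,v_2,v_7], [v_0,v_3,v_5], [v_0,v_5,v_6], [v_0,v_6,v_8], [v_0,v_7,v_8], [v_1,v_2,v_7], [v_1,v_6,v_8], [v_1,v_7,v_8], [v_4,v_7,v_8]

giving chain groups C_0 ≅ Z^9, C_1 ≅ Z^18, C_2 ≅ Z^9.

The boundary map ∂_1: C_1 → C_0 sends each edge [p,q] (with p < q) to q − p.
As a 9×18 matrix over Z this has rank 8, with invariant factors (1,1,1,1,1,1,1,1).

∂_2: C_2 → C_1 acts by ∂[p,q,r] = [q,r] − [p,r] + [p,q]. For instance
  ∂[v_0,v_7,v_8] = [v_7,v_8] − [v_0,v_8] + [v_0,v_7],
  ∂[v_0,v_2,v_7] = [v_2,v_7] − [v_0,v_7] + [v_0,v_2].
This gives a 18×9 integer matrix of rank 9; reducing to Smith normal form yields diagonal entries (1,1,1,1,1,1,1,1,1).

Reading off H_k = ker ∂_k / im ∂_{k+1}:

  H_0: rank C_0 − rank ∂_1 = 9 − 8 = 1, and the invariant factors of ∂_1 are all 1, so H_0 ≅ Z.
  H_1: rank ker ∂_1 − rank ∂_2 = (18 − 8) − 9 = 1, and the invariant factors of ∂_2 are all 1, so H_1 ≅ Z.
  H_2: rank ker ∂_2 − rank ∂_3 = (9 − 9) − 0 = 0, and there is no ∂_3, so H_2 ≅ 0.

As a check, the Euler characteristic is 9 − 18 + 9 = 0, which agrees with 1 − 1 + 0 = 0.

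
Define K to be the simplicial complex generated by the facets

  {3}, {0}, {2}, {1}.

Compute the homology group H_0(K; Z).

Order the vertices as 0 < 1 < 2 < 3. Listing each simplex with vertices in this order, K has dimension 0 with simplices:

  0-simplices (4): [0], [1], [2], [3]

Hence C_0 ≅ Z^4.

Reading off H_k = ker ∂_k / im ∂_{k+1}:

  H_0: rank C_0 − rank ∂_1 = 4 − 0 = 4, and there is no ∂_1, so H_0 ≅ Z^4.

(K is a triangulation of a set of 4 points.)

H_0 ≅ Z^4.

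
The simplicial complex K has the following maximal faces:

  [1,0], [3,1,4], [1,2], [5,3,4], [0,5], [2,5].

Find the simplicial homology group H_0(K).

H_0 ≅ Z.

We work with the vertex ordering 0 < 1 < 2 < 3 < 4 < 5. The simplices of K, each written with vertices in increasing order, are:

  0-simplices (6): [0], [1], [2], [3], [4], [5]
  1-simplices (9): [0,1], [0,5], [1,2], [1,3], [1,4], [2,5], [3,4], [3,5], [4,5]
  2-simplices (2): [1,3,4], [3,4,5]

giving chain groups C_0 ≅ Z^6, C_1 ≅ Z^9, C_2 ≅ Z^2.

The boundary map ∂_1: C_1 → C_0 sends each edge [p,q] (with p < q) to q − p.
This gives a 6×9 integer matrix of rank 5; reducing to Smith normal form yields diagonal entries (1,1,1,1,1).

The boundary map ∂_2: C_2 → C_1 acts by ∂[p,q,r] = [q,r] − [p,r] + [p,q]. For instance
  ∂[1,3,4] = [3,4] − [1,4] + [1,3],
  ∂[3,4,5] = [4,5] − [3,5] + [3,4].
The 9×2 boundary matrix has rank 2 and Smith normal form diag(1,1).

Reading off H_k = ker ∂_k / im ∂_{k+1}:

  H_0: rank C_0 − rank ∂_1 = 6 − 5 = 1, and the invariant factors of ∂_1 are all 1, so H_0 = Z.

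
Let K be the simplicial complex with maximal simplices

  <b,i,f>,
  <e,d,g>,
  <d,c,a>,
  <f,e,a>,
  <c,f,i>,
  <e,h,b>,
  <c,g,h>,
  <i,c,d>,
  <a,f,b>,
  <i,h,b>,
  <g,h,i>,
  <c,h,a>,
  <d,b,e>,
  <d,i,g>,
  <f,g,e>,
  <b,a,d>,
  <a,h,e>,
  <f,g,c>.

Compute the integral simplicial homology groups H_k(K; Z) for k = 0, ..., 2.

H_0 ≅ Z,  H_1 ≅ Z ⊕ Z_2,  H_2 = 0.

Take the total order a < b < c < d < e < f < g < h < i on the vertex set. Then K (dimension 2) consists of the simplices:

  0-simplices (9): a, b, c, d, e, f, g, h, i
  1-simplices (27): ab, ac, ad, ae, af, ah, bd, be, bf, bh, bi, cd, cf, cg, ch, ci, de, dg, di, ef, eg, eh, fg, fi, gh, gi, hi
  2-simplices (18): abd, abf, acd, ach, aef, aeh, bde, beh, bfi, bhi, cdi, cfg, cfi, cgh, deg, dgi, efg, ghi

so the chain groups are C_0 ≅ Z^9, C_1 ≅ Z^27, C_2 ≅ Z^18.

The boundary map ∂_1: C_1 → C_0 is given by ∂[p,q] = [q] − [p]. For instance
  ∂fi = i − f.
As a 9×27 matrix over Z this has rank 8, with invariant factors (1,1,1,1,1,1,1,1).

∂_2: C_2 → C_1 acts by ∂[p,q,r] = [q,r] − [p,r] + [p,q]. For instance
  ∂efg = fg − eg + ef,
  ∂cfi = fi − ci + cf.
As a 27×18 matrix over Z this has rank 18, with invariant factors (1,1,1,1,1,1,1,1,1,1,1,1,1,1,1,1,1,2).

Reading off H_k = ker ∂_k / im ∂_{k+1}:

  H_0: rank C_0 − rank ∂_1 = 9 − 8 = 1, and the invariant factors of ∂_1 are all 1, so H_0 ≅ Z.
  H_1: rank ker ∂_1 − rank ∂_2 = (27 − 8) − 18 = 1, and ∂_2 has invariant factor 2 > 1, so H_1 ≅ Z ⊕ Z_2.
  H_2: rank ker ∂_2 − rank ∂_3 = (18 − 18) − 0 = 0, and there is no ∂_3, so H_2 ≅ 0.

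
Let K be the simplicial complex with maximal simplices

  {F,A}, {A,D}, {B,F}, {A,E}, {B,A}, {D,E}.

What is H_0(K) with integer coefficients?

Order the vertices as A < B < D < E < F. Listing each simplex with vertices in this order, K has dimension 1 with simplices:

  0-simplices (5): A, B, D, E, F
  1-simplices (6): AB, AD, AE, AF, BF, DE

so the chain groups are C_0 ≅ Z^5, C_1 ≅ Z^6.

∂_1: C_1 → C_0 sends each edge [p,q] (with p < q) to q − p.
The resulting 5×6 matrix has rank 4, and its Smith normal form has invariant factors (1,1,1,1).

From H_k ≅ ker(∂_k) / im(∂_{k+1}) we obtain:

  H_0: rank C_0 − rank ∂_1 = 5 − 4 = 1, and the invariant factors of ∂_1 are all 1, so H_0 ≅ Z.

H_0 ≅ Z.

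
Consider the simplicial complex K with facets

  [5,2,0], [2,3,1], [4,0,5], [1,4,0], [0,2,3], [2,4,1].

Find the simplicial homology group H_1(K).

K has 6 vertices, 12 edges, 6 triangles.
rank ∂_1 = 5, rank ∂_2 = 6 ⇒ b_1 = 12 − 5 − 6 = 1; all invariant factors of ∂_2 are 1 so no torsion. So H_1 ≅ Z.

H_1 ≅ Z.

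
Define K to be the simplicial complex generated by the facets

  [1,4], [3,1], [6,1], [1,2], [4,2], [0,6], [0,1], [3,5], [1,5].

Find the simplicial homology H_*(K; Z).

K has 7 vertices, 9 edges.
rank ∂_0 = 0, rank ∂_1 = 6 ⇒ b_0 = 7 − 0 − 6 = 1; all invariant factors of ∂_1 are 1 so no torsion. So H_0 = Z.
rank ∂_1 = 6, rank ∂_2 = 0 ⇒ b_1 = 9 − 6 − 0 = 3. So H_1 = Z^3.

H_0 = Z,  H_1 = Z^3.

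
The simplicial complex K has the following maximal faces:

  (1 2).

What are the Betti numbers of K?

Fix the vertex order 1 < 2 and write every simplex with vertices in increasing order. Then dim K = 1 and the simplices of K are:

  0-simplices (2): [1], [2]
  1-simplices (1): [1,2]

Hence C_0 ≅ Z^2, C_1 ≅ Z^1.

The boundary map ∂_1: C_1 → C_0 is given by ∂[p,q] = [q] − [p].
The resulting 2×1 matrix has rank 1, and its Smith normal form has invariant factors (1).

Computing H_k = (kernel of ∂_k) / (image of ∂_{k+1}):

  H_0: rank C_0 − rank ∂_1 = 2 − 1 = 1, and the invariant factors of ∂_1 are all 1, so H_0 = Z.
  H_1: rank ker ∂_1 − rank ∂_2 = (1 − 1) − 0 = 0, and there is no ∂_2, so H_1 = 0.

As a check, the Euler characteristic is 2 − 1 = 1, which agrees with 1 − 0 = 1.
(K is a triangulation of the 1-simplex.)

Hence the Betti numbers are b_0 = 1, b_1 = 0.

b_0 = 1, b_1 = 0.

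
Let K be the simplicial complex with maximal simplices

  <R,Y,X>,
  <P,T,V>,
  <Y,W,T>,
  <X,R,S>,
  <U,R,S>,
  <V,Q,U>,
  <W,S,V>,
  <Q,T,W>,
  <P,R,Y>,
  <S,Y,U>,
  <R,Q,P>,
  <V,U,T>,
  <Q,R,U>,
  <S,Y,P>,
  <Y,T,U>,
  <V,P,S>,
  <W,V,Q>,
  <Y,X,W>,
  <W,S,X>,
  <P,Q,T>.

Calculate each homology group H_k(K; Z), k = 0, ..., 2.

Fix the vertex order P < Q < R < S < T < U < V < W < X < Y and write every simplex with vertices in increasing order. Then dim K = 2 and the simplices of K are:

  0-simplices (10): P, Q, R, S, T, U, V, W, X, Y
  1-simplices (30): PQ, PR, PS, PT, PV, PY, QR, QT, QU, QV, QW, RS, RU, RX, RY, SU, SV, SW, SX, SY, TU, TV, TW, TY, UV, UY, VW, WX, WY, XY
  2-simplices (20): PQR, PQT, PRY, PSV, PSY, PTV, QRU, QTW, QUV, QVW, RSU, RSX, RXY, SUY, SVW, SWX, TUV, TUY, TWY, WXY

giving chain groups C_0 ≅ Z^10, C_1 ≅ Z^30, C_2 ≅ Z^20.

The boundary map ∂_1: C_1 → C_0 is given by ∂[p,q] = [q] − [p].
This gives a 10×30 integer matrix of rank 9; reducing to Smith normal form yields diagonal entries (1,1,1,1,1,1,1,1,1).

∂_2: C_2 → C_1 sends each 2-simplex [p,q,r] to [q,r] − [p,r] + [p,q]. For instance
  ∂SVW = VW − SW + SV,
  ∂TWY = WY − TY + TW.
The resulting 30×20 matrix has rank 20, and its Smith normal form has invariant factors (1,1,1,1,1,1,1,1,1,1,1,1,1,1,1,1,1,1,1,2).

Computing H_k = (kernel of ∂_k) / (image of ∂_{k+1}):

  H_0: rank C_0 − rank ∂_1 = 10 − 9 = 1, and the invariant factors of ∂_1 are all 1, so H_0 = Z.
  H_1: rank ker ∂_1 − rank ∂_2 = (30 − 9) − 20 = 1, and ∂_2 has invariant factor 2 > 1, so H_1 = Z ⊕ Z/2Z.
  H_2: rank ker ∂_2 − rank ∂_3 = (20 − 20) − 0 = 0, and there is no ∂_3, so H_2 = 0.

As a check, the Euler characteristic is 10 − 30 + 20 = 0, which agrees with 1 − 1 + 0 = 0.

H_0 = Z,  H_1 = Z ⊕ Z/2Z,  H_2 = 0.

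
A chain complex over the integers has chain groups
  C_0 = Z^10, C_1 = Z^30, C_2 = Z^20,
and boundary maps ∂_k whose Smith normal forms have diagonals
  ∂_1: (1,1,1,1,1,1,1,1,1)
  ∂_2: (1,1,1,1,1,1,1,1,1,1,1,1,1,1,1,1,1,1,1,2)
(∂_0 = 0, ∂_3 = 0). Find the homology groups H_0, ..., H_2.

H_0: b_0 = 10 − 0 − 9 = 1; torsion from ∂_1 factors > 1: none. So H_0 ≅ Z.
H_1: b_1 = 30 − 9 − 20 = 1; torsion from ∂_2 factors > 1: [2]. So H_1 ≅ Z ⊕ Z/2.
H_2: b_2 = 20 − 20 − 0 = 0; torsion from ∂_3 factors > 1: none. So H_2 ≅ 0.

H_0 ≅ Z,  H_1 ≅ Z ⊕ Z/2,  H_2 = 0.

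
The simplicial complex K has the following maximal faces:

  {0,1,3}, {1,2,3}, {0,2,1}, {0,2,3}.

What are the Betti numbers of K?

Order the vertices as 0 < 1 < 2 < 3. Listing each simplex with vertices in this order, K has dimension 2 with simplices:

  0-simplices (4): [0], [1], [2], [3]
  1-simplices (6): [0,1], [0,2], [0,3], [1,2], [1,3], [2,3]
  2-simplices (4): [0,1,2], [0,1,3], [0,2,3], [1,2,3]

giving chain groups C_0 ≅ Z^4, C_1 ≅ Z^6, C_2 ≅ Z^4.

∂_1: C_1 → C_0 maps an edge to its endpoints' difference, ∂[p,q] = q − p. For instance
  ∂[1,2] = [2] − [1].
The 4×6 boundary matrix has rank 3 and Smith normal form diag(1,1,1).

The boundary map ∂_2: C_2 → C_1 maps a triangle to the signed sum of its edges. For instance
  ∂[0,1,3] = [1,3] − [0,3] + [0,1],
  ∂[1,2,3] = [2,3] − [1,3] + [1,2].
This gives a 6×4 integer matrix of rank 3; reducing to Smith normal form yields diagonal entries (1,1,1).

From H_k ≅ ker(∂_k) / im(∂_{k+1}) we obtain:

  H_0: rank C_0 − rank ∂_1 = 4 − 3 = 1, and the invariant factors of ∂_1 are all 1, so H_0 = Z.
  H_1: rank ker ∂_1 − rank ∂_2 = (6 − 3) − 3 = 0, and the invariant factors of ∂_2 are all 1, so H_1 = 0.
  H_2: rank ker ∂_2 − rank ∂_3 = (4 − 3) − 0 = 1, and there is no ∂_3, so H_2 = Z.

As a check, the Euler characteristic is 4 − 6 + 4 = 2, which agrees with 1 − 0 + 1 = 2.

Hence the Betti numbers are b_0 = 1, b_1 = 0, b_2 = 1.

b_0 = 1, b_1 = 0, b_2 = 1.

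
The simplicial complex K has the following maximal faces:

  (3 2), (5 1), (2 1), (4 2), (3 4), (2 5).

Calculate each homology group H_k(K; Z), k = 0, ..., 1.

H_0 = Z,  H_1 = Z^2.

Fix the vertex order 1 < 2 < 3 < 4 < 5 and write every simplex with vertices in increasing order. Then dim K = 1 and the simplices of K are:

  0-simplices (5): [1], [2], [3], [4], [5]
  1-simplices (6): [1,2], [1,5], [2,3], [2,4], [2,5], [3,4]

Hence C_0 ≅ Z^5, C_1 ≅ Z^6.

∂_1: C_1 → C_0 maps an edge to its endpoints' difference, ∂[p,q] = q − p. For instance
  ∂[1,5] = [5] − [1].
This gives a 5×6 integer matrix of rank 4; reducing to Smith normal form yields diagonal entries (1,1,1,1).

Computing H_k = (kernel of ∂_k) / (image of ∂_{k+1}):

  H_0: rank C_0 − rank ∂_1 = 5 − 4 = 1, and the invariant factors of ∂_1 are all 1, so H_0 = Z.
  H_1: rank ker ∂_1 − rank ∂_2 = (6 − 4) − 0 = 2, and there is no ∂_2, so H_1 = Z^2.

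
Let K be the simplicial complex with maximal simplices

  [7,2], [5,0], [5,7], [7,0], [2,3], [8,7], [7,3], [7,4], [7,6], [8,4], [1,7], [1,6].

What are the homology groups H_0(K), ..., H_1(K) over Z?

Order the vertices as 0 < 1 < 2 < 3 < 4 < 5 < 6 < 7 < 8. Listing each simplex with vertices in this order, K has dimension 1 with simplices:

  0-simplices (9): [0], [1], [2], [3], [4], [5], [6], [7], [8]
  1-simplices (12): [0,5], [0,7], [1,6], [1,7], [2,3], [2,7], [3,7], [4,7], [4,8], [5,7], [6,7], [7,8]

giving chain groups C_0 ≅ Z^9, C_1 ≅ Z^12.

The boundary map ∂_1: C_1 → C_0 is given by ∂[p,q] = [q] − [p]. For instance
  ∂[7,8] = [8] − [7].
The resulting 9×12 matrix has rank 8, and its Smith normal form has invariant factors (1,1,1,1,1,1,1,1).

Computing H_k = (kernel of ∂_k) / (image of ∂_{k+1}):

  H_0: rank C_0 − rank ∂_1 = 9 − 8 = 1, and the invariant factors of ∂_1 are all 1, so H_0 ≅ Z.
  H_1: rank ker ∂_1 − rank ∂_2 = (12 − 8) − 0 = 4, and there is no ∂_2, so H_1 ≅ Z^4.

H_0 ≅ Z,  H_1 ≅ Z^4.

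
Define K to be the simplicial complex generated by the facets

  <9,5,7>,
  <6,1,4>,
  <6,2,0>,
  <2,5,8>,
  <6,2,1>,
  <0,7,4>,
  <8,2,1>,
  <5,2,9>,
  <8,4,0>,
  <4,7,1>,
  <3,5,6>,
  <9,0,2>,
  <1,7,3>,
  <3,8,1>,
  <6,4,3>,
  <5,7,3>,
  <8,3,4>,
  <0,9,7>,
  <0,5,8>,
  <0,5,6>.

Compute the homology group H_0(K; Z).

H_0 = Z.

Take the total order 0 < 1 < 2 < 3 < 4 < 5 < 6 < 7 < 8 < 9 on the vertex set. Then K (dimension 2) consists of the simplices:

  0-simplices (10): [0], [1], [2], [3], [4], [5], [6], [7], [8], [9]
  1-simplices (30): (30 of them)
  2-simplices (20): (20 of them)

so the chain groups are C_0 ≅ Z^10, C_1 ≅ Z^30, C_2 ≅ Z^20.

∂_1: C_1 → C_0 maps an edge to its endpoints' difference, ∂[p,q] = q − p.
The 10×30 boundary matrix has rank 9 and Smith normal form diag(1,1,1,1,1,1,1,1,1).

The boundary map ∂_2: C_2 → C_1 acts by ∂[p,q,r] = [q,r] − [p,r] + [p,q]. For instance
  ∂[1,4,7] = [4,7] − [1,7] + [1,4],
  ∂[1,2,6] = [2,6] − [1,6] + [1,2].
As a 30×20 matrix over Z this has rank 20, with invariant factors (1,1,1,1,1,1,1,1,1,1,1,1,1,1,1,1,1,1,1,2).

Reading off H_k = ker ∂_k / im ∂_{k+1}:

  H_0: rank C_0 − rank ∂_1 = 10 − 9 = 1, and the invariant factors of ∂_1 are all 1, so H_0 ≅ Z.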